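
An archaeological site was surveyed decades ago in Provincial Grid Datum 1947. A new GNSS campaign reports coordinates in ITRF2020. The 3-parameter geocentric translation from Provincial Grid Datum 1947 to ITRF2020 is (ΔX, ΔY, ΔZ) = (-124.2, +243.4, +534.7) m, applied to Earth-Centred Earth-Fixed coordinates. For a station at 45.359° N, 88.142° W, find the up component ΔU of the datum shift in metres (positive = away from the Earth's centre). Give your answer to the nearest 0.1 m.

ΔU = 206.7 m

At φ = 45.359°, λ = -88.142°: sin φ = 0.711523, cos φ = 0.702662, sin λ = -0.999474, cos λ = 0.032423.
ΔU = cos φ cos λ·ΔX + cos φ sin λ·ΔY + sin φ·ΔZ = (0.702662)(0.032423)(-124.2) + (0.702662)(-0.999474)(243.4) + (0.711523)(534.7) = 206.68 m.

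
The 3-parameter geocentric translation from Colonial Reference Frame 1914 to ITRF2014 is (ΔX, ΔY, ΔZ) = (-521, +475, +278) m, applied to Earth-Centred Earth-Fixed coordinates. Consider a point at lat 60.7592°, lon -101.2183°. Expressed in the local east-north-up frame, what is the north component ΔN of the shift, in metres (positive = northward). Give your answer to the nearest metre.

The local north axis is (−sin φ cos λ, −sin φ sin λ, cos φ), giving ΔN = -88.444 + 406.554 + 135.798 = 453.91 m.

ΔN = 454 m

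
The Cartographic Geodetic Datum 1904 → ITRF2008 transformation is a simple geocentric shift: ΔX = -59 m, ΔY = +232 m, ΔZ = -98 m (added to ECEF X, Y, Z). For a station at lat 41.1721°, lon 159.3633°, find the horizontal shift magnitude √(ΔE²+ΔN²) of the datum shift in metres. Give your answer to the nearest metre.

256 m

At φ = 41.1721°, λ = 159.3633°: sin φ = 0.658323, cos φ = 0.752736, sin λ = 0.352441, cos λ = -0.935834.
ΔE = −sin λ·ΔX + cos λ·ΔY = −(0.352441)·(-59) + (-0.935834)·(232) = -196.32 m.
ΔN = −sin φ cos λ·ΔX − sin φ sin λ·ΔY + cos φ·ΔZ = −(0.658323)(-0.935834)(-59) − (0.658323)(0.352441)(232) + (0.752736)(-98) = -163.95 m.
Horizontal magnitude = √(ΔE² + ΔN²) = √((-196.32)² + (-163.95)²) = 255.77 m.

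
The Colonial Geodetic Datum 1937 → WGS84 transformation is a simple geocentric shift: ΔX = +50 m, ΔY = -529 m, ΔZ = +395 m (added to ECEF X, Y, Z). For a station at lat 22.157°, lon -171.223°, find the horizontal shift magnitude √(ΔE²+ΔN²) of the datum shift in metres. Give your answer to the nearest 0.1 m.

The local east axis at (φ, λ) is (−sin λ, cos λ, 0), so ΔE = −sin(-171.223°)·50 + cos(-171.223°)·(-529) = 530.43 m.
The local north axis is (−sin φ cos λ, −sin φ sin λ, cos φ), giving ΔN = 18.636 − 30.443 + 365.831 = 354.02 m.
Horizontal magnitude = √(ΔE² + ΔN²) = √(530.43² + 354.02²) = 637.73 m.

637.7 m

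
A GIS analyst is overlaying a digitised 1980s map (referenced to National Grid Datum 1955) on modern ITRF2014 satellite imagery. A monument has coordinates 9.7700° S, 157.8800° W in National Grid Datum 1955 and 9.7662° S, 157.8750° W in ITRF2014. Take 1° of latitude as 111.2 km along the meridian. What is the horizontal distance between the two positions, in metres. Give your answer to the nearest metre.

692 m

Δφ = -9.7662° − -9.7700° = +0.0038°; Δλ = -157.8750° − -157.8800° = +0.0050°.
ΔN = Δφ × 111200 = 422.6 m; ΔE = Δλ × 111200 × cos(-9.7700°) = +0.0050 × 111200 × 0.985497 = 547.9 m.
Distance = √(ΔE² + ΔN²) = √(547.9² + 422.6²) = 691.9 m.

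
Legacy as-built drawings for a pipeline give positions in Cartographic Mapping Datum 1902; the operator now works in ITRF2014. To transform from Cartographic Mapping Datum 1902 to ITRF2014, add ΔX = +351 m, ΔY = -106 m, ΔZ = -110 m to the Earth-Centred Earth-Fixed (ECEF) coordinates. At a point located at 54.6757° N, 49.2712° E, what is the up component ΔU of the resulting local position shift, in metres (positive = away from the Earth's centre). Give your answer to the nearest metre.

ΔU = -4 m

The local up (radial) axis is (cos φ cos λ, cos φ sin λ, sin φ), giving ΔU = 132.420 − 46.446 − 89.748 = -3.77 m.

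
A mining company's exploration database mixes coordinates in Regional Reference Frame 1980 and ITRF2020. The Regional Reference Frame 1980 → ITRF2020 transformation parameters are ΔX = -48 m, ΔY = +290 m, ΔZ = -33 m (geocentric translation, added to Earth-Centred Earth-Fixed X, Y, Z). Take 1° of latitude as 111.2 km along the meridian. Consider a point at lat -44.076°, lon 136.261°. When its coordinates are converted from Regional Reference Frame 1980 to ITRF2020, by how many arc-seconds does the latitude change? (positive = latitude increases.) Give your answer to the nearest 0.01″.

Δφ = 4.53″

sin φ = -0.695612, cos φ = 0.718418, sin λ = 0.691374, cos λ = -0.722497.
North component: ΔN = −sin φ cos λ·ΔX − sin φ sin λ·ΔY + cos φ·ΔZ = −(-0.695612)(-0.722497)(-48) − (-0.695612)(0.691374)(290) + (0.718418)(-33) = 139.89 m.
1° of latitude spans 111200 m, so Δφ = 139.89 / 111200 × 3600 = 4.529″.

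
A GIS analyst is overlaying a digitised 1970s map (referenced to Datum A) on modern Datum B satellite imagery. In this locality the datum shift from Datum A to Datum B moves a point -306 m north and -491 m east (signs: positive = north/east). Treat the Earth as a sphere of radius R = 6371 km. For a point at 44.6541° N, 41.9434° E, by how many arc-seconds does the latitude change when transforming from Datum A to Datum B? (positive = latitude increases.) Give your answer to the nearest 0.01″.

On a sphere of radius R, 1 rad of latitude = R, so Δφ = ΔN / R = -306.0 / 6371000 = -4.8030e-05 rad = -9.907″.

Δφ = -9.91″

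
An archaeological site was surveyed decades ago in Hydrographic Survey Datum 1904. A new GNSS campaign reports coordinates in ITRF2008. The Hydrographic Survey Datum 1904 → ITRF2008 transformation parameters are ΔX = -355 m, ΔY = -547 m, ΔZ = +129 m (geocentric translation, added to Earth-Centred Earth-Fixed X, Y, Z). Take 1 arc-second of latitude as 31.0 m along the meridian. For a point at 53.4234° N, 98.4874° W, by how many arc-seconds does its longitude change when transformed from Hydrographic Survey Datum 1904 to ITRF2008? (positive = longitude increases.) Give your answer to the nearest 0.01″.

Δλ = -14.64″

sin φ = 0.803061, cos φ = 0.595897, sin λ = -0.989048, cos λ = -0.147592.
East component: ΔE = −sin λ·ΔX + cos λ·ΔY = −(-0.989048)(-355) + (-0.147592)(-547) = -270.38 m.
1° of latitude spans 3600 × 31.00 = 111600 m; at latitude φ, 1° of longitude spans that × cos φ = 66502.1 m, so Δλ = -270.38 / 66502.1 × 3600 = -14.637″.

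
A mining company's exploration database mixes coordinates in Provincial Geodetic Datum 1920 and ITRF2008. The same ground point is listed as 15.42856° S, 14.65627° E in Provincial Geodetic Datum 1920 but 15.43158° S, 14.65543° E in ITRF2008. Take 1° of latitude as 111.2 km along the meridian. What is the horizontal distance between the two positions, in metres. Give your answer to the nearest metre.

348 m

Δφ = -15.43158° − -15.42856° = -0.00302°; Δλ = 14.65543° − 14.65627° = -0.00084°.
ΔN = Δφ × 111200 = -335.8 m; ΔE = Δλ × 111200 × cos(-15.42856°) = -0.00084 × 111200 × 0.963963 = -90.0 m.
Distance = √(ΔE² + ΔN²) = √((-90.0)² + (-335.8)²) = 347.7 m.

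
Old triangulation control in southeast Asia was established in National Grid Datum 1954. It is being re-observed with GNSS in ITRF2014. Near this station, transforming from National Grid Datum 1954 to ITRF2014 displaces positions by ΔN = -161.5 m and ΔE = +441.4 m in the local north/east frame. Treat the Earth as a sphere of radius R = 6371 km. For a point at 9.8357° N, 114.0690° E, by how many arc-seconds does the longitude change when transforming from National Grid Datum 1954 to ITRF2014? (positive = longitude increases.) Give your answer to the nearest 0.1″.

Δλ = 14.5″

At latitude 9.8357°, cos φ = 0.985302.
One radian of longitude at latitude φ spans R cos φ, so Δλ = ΔE / (R cos φ) = 441.4 / (6371000 × 0.985302) = 7.0316e-05 rad = 14.504″.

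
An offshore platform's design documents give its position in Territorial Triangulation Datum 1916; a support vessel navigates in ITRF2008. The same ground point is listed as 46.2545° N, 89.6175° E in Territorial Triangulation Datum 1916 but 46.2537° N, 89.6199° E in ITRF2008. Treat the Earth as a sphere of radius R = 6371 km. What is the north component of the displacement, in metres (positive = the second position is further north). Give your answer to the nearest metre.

ΔN = -89 m

Δφ = 46.2537° − 46.2545° = -0.0008°; Δλ = 89.6199° − 89.6175° = +0.0024°.
1° along a meridian = πR/180 = 111195 m.
ΔN = Δφ × 111195 = -89.0 m; ΔE = Δλ × 111195 × cos(46.2545°) = +0.0024 × 111195 × 0.691456 = 184.5 m.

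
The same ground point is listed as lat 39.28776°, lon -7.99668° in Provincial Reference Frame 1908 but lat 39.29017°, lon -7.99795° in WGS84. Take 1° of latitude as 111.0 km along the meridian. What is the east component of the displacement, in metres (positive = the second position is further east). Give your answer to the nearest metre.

Δφ = 39.29017° − 39.28776° = +0.00241°; Δλ = -7.99795° − -7.99668° = -0.00127°.
ΔN = Δφ × 111000 = 267.5 m; ΔE = Δλ × 111000 × cos(39.28776°) = -0.00127 × 111000 × 0.773976 = -109.1 m.

ΔE = -109 m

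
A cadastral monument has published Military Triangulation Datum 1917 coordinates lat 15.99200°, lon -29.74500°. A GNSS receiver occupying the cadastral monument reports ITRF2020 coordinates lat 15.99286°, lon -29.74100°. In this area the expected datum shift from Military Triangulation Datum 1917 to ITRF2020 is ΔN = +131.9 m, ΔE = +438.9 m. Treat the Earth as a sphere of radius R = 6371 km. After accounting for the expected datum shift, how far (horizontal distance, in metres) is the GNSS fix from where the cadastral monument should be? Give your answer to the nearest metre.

38 m

Observed coordinate differences: Δφ = +0.00086°, Δλ = +0.00400°.
Converting to metres (1° lat = 111195 m, cos φ = 0.961300): observed ΔN = 95.6 m, observed ΔE = 427.6 m.
Subtracting the expected shift leaves a residual of 95.6 − (131.9) = -36.3 m north and 427.6 − (438.9) = -11.3 m east.
Residual distance = √((-36.3)² + (-11.3)²) = 38.0 m.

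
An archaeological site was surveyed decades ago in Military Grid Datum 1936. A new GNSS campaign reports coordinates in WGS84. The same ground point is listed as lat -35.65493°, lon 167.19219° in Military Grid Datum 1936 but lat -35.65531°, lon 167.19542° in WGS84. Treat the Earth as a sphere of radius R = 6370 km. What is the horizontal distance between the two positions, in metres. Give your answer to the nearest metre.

295 m

Δφ = -35.65531° − -35.65493° = -0.00038°; Δλ = 167.19542° − 167.19219° = +0.00323°.
1° along a meridian = πR/180 = 111177 m.
ΔN = Δφ × 111177 = -42.2 m; ΔE = Δλ × 111177 × cos(-35.65493°) = +0.00323 × 111177 × 0.812542 = 291.8 m.
Distance = √(ΔE² + ΔN²) = √(291.8² + (-42.2)²) = 294.8 m.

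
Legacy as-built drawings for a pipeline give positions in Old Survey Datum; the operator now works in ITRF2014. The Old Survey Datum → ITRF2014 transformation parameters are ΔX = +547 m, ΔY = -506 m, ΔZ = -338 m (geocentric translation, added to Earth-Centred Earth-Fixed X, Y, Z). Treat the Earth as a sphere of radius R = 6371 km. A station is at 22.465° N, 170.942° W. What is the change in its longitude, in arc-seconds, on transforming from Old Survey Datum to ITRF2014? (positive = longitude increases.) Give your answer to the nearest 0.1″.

sin φ = 0.382119, cos φ = 0.924113, sin λ = -0.157434, cos λ = -0.987529.
East component: ΔE = −sin λ·ΔX + cos λ·ΔY = −(-0.157434)(547) + (-0.987529)(-506) = 585.81 m.
1° of latitude spans πR/180 = 111195 m; at latitude φ, 1° of longitude spans that × cos φ = 102756.7 m, so Δλ = 585.81 / 102756.7 × 3600 = 20.523″.

Δλ = 20.5″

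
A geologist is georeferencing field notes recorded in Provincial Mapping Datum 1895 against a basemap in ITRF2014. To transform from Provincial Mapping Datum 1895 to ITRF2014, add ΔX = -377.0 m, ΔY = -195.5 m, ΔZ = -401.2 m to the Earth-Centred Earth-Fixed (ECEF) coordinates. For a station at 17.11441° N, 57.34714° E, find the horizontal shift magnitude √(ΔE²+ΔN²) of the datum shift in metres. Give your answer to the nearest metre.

The local east axis at (φ, λ) is (−sin λ, cos λ, 0), so ΔE = −sin(57.34714°)·(-377.0) + cos(57.34714°)·(-195.5) = 211.94 m.
The local north axis is (−sin φ cos λ, −sin φ sin λ, cos φ), giving ΔN = 59.859 + 48.439 − 383.434 = -275.14 m.
Horizontal magnitude = √(ΔE² + ΔN²) = √(211.94² + (-275.14)²) = 347.30 m.

347 m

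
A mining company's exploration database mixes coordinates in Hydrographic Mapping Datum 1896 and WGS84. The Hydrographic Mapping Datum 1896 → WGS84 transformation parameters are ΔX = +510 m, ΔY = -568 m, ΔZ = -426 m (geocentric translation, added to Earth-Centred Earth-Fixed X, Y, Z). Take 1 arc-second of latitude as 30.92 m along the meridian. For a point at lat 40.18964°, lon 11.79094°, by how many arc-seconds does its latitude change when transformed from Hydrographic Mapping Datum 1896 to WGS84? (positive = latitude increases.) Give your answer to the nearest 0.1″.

sin φ = 0.645320, cos φ = 0.763913, sin λ = 0.204341, cos λ = 0.978900.
North component: ΔN = −sin φ cos λ·ΔX − sin φ sin λ·ΔY + cos φ·ΔZ = −(0.645320)(0.978900)(510) − (0.645320)(0.204341)(-568) + (0.763913)(-426) = -572.70 m.
1° of latitude spans 3600 × 30.92 = 111312 m, so Δφ = -572.70 / 111312 × 3600 = -18.522″.

Δφ = -18.5″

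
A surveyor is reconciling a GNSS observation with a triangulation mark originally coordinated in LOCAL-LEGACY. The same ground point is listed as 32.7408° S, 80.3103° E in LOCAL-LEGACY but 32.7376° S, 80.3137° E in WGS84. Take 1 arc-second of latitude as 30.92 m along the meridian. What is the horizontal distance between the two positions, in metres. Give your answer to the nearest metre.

478 m

Δφ = -32.7376° − -32.7408° = +0.0032°; Δλ = 80.3137° − 80.3103° = +0.0034°.
1° of latitude = 3600 × 30.92 = 111312 m.
ΔN = Δφ × 111312 = 356.2 m; ΔE = Δλ × 111312 × cos(-32.7408°) = +0.0034 × 111312 × 0.841126 = 318.3 m.
Distance = √(ΔE² + ΔN²) = √(318.3² + 356.2²) = 477.7 m.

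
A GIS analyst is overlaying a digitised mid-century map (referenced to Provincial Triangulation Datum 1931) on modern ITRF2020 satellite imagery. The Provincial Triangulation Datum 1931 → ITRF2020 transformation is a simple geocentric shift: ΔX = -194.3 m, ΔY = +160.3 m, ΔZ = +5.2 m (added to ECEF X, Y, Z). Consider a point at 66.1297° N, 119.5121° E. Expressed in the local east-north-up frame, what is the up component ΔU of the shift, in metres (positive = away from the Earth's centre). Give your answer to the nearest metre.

ΔU = 100 m

At φ = 66.1297°, λ = 119.5121°: sin φ = 0.914464, cos φ = 0.404668, sin λ = 0.870252, cos λ = -0.492607.
ΔU = cos φ cos λ·ΔX + cos φ sin λ·ΔY + sin φ·ΔZ = (0.404668)(-0.492607)(-194.3) + (0.404668)(0.870252)(160.3) + (0.914464)(5.2) = 99.94 m.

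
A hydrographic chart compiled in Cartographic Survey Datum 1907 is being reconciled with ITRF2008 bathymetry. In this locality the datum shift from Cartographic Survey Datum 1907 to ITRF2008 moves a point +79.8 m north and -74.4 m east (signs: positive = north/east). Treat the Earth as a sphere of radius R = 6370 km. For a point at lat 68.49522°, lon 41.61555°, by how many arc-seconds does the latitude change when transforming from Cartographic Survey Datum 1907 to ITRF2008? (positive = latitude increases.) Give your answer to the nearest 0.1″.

Δφ = 2.6″

On a sphere of radius R, 1 rad of latitude = R, so Δφ = ΔN / R = 79.8 / 6370000 = 1.2527e-05 rad = 2.584″.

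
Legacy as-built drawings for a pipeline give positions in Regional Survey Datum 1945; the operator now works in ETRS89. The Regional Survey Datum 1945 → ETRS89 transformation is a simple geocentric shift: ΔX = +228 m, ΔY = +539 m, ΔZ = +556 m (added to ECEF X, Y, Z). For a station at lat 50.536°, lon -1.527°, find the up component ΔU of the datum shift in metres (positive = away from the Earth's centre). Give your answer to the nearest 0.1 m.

ΔU = 565.0 m

At φ = 50.536°, λ = -1.527°: sin φ = 0.772024, cos φ = 0.635593, sin λ = -0.026648, cos λ = 0.999645.
ΔU = cos φ cos λ·ΔX + cos φ sin λ·ΔY + sin φ·ΔZ = (0.635593)(0.999645)(228) + (0.635593)(-0.026648)(539) + (0.772024)(556) = 564.98 m.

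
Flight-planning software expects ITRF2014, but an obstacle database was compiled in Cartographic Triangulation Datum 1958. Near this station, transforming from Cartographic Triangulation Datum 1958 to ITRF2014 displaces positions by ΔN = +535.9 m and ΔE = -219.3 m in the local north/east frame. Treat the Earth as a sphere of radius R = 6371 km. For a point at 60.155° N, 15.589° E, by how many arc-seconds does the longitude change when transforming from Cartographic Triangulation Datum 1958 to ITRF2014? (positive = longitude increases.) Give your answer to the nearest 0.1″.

At latitude 60.155°, cos φ = 0.497655.
One radian of longitude at latitude φ spans R cos φ, so Δλ = ΔE / (R cos φ) = -219.3 / (6371000 × 0.497655) = -6.9168e-05 rad = -14.267″.

Δλ = -14.3″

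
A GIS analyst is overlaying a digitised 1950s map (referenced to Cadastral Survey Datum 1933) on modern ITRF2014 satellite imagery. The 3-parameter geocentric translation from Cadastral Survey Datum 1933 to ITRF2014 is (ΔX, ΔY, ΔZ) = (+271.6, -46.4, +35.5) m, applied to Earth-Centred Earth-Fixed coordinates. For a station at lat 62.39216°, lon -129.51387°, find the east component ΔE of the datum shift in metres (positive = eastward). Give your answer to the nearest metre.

ΔE = 239 m

At φ = 62.39216°, λ = -129.51387°: sin φ = 0.886140, cos φ = 0.463417, sin λ = -0.771471, cos λ = -0.636265.
ΔE = −sin λ·ΔX + cos λ·ΔY = −(-0.771471)·(271.6) + (-0.636265)·(-46.4) = 239.05 m.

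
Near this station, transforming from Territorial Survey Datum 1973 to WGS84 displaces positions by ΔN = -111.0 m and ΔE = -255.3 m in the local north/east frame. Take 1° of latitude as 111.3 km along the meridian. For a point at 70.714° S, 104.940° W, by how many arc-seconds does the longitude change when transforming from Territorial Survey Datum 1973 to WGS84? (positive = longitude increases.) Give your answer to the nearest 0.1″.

At latitude -70.714°, cos φ = 0.330284.
1° of longitude at this latitude = 111.3 × cos φ = 36.76 km, so Δλ = -255.3 / 36760.6 = -0.0069449° = -25.002″.

Δλ = -25.0″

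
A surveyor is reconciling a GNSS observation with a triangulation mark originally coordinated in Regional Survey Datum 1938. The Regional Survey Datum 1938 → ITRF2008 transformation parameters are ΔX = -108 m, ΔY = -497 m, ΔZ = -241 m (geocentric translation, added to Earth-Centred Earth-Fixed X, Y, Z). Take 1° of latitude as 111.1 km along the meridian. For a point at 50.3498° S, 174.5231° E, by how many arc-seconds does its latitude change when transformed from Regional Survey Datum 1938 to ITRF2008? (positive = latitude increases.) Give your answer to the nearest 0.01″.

sin φ = -0.769954, cos φ = 0.638099, sin λ = 0.095444, cos λ = -0.995435.
North component: ΔN = −sin φ cos λ·ΔX − sin φ sin λ·ΔY + cos φ·ΔZ = −(-0.769954)(-0.995435)(-108) − (-0.769954)(0.095444)(-497) + (0.638099)(-241) = -107.53 m.
1° of latitude spans 111100 m, so Δφ = -107.53 / 111100 × 3600 = -3.484″.

Δφ = -3.48″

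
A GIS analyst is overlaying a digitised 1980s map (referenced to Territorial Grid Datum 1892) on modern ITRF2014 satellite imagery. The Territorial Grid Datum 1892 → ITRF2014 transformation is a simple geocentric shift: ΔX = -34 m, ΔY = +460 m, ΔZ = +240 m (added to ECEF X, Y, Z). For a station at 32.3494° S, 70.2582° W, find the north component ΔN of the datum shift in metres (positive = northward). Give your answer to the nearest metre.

ΔN = -35 m

The local north axis is (−sin φ cos λ, −sin φ sin λ, cos φ), giving ΔN = -6.145 − 231.670 + 202.752 = -35.06 m.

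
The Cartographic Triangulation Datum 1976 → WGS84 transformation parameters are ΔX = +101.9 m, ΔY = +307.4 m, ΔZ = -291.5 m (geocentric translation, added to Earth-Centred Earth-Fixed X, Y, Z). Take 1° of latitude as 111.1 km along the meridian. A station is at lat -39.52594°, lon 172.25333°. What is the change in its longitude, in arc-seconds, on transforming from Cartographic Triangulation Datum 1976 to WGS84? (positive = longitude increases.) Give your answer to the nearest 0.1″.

sin φ = -0.636427, cos φ = 0.771337, sin λ = 0.134793, cos λ = -0.990874.
East component: ΔE = −sin λ·ΔX + cos λ·ΔY = −(0.134793)(101.9) + (-0.990874)(307.4) = -318.33 m.
1° of latitude spans 111100 m; at latitude φ, 1° of longitude spans that × cos φ = 85695.5 m, so Δλ = -318.33 / 85695.5 × 3600 = -13.373″.

Δλ = -13.4″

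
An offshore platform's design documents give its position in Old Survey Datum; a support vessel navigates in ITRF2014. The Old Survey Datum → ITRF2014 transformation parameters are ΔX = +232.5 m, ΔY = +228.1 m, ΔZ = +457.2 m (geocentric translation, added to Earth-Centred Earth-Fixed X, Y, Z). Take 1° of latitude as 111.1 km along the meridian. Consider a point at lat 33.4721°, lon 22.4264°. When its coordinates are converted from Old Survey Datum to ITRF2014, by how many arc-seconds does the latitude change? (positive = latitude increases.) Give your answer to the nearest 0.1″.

Δφ = 7.0″

sin φ = 0.551531, cos φ = 0.834154, sin λ = 0.381496, cos λ = 0.924370.
North component: ΔN = −sin φ cos λ·ΔX − sin φ sin λ·ΔY + cos φ·ΔZ = −(0.551531)(0.924370)(232.5) − (0.551531)(0.381496)(228.1) + (0.834154)(457.2) = 214.85 m.
1° of latitude spans 111100 m, so Δφ = 214.85 / 111100 × 3600 = 6.962″.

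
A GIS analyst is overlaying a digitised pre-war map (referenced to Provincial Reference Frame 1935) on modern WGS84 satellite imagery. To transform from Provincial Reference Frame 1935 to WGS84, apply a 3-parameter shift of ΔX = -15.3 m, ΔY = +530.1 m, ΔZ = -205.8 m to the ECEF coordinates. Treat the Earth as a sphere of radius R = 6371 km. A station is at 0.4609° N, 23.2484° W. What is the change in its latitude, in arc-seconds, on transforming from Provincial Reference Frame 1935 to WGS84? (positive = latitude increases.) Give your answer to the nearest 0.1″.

Δφ = -6.6″

sin φ = 0.008044, cos φ = 0.999968, sin λ = -0.394718, cos λ = 0.918802.
North component: ΔN = −sin φ cos λ·ΔX − sin φ sin λ·ΔY + cos φ·ΔZ = −(0.008044)(0.918802)(-15.3) − (0.008044)(-0.394718)(530.1) + (0.999968)(-205.8) = -204.00 m.
1° of latitude spans πR/180 = 111195 m, so Δφ = -204.00 / 111195 × 3600 = -6.605″.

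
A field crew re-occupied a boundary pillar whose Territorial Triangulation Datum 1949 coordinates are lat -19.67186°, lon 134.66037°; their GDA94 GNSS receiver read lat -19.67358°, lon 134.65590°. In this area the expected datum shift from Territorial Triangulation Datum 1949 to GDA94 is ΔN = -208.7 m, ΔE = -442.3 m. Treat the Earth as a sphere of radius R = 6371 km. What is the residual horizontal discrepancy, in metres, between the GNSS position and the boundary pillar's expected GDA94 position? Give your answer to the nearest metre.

31 m

Observed coordinate differences: Δφ = -0.00172°, Δλ = -0.00447°.
Converting to metres (1° lat = 111195 m, cos φ = 0.941636): observed ΔN = -191.3 m, observed ΔE = -468.0 m.
Subtracting the expected shift leaves a residual of -191.3 − (-208.7) = 17.4 m north and -468.0 − (-442.3) = -25.7 m east.
Residual distance = √(17.4² + (-25.7)²) = 31.1 m.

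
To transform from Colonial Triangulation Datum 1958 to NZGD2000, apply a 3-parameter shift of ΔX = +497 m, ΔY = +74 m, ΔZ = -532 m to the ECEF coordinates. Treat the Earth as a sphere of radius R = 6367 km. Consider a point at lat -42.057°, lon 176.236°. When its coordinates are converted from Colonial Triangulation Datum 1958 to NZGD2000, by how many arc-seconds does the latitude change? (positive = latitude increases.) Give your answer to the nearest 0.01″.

sin φ = -0.669870, cos φ = 0.742479, sin λ = 0.065647, cos λ = -0.997843.
North component: ΔN = −sin φ cos λ·ΔX − sin φ sin λ·ΔY + cos φ·ΔZ = −(-0.669870)(-0.997843)(497) − (-0.669870)(0.065647)(74) + (0.742479)(-532) = -723.95 m.
1° of latitude spans πR/180 = 111125 m, so Δφ = -723.95 / 111125 × 3600 = -23.453″.

Δφ = -23.45″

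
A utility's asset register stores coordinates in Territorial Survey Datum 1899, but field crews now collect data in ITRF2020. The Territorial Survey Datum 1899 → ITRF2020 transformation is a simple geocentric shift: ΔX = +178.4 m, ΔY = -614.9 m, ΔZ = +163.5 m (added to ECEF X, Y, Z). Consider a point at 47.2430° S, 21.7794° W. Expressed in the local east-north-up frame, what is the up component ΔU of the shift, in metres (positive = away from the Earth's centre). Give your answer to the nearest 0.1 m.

At φ = -47.2430°, λ = -21.7794°: sin φ = -0.734240, cos φ = 0.678890, sin λ = -0.371034, cos λ = 0.928619.
ΔU = cos φ cos λ·ΔX + cos φ sin λ·ΔY + sin φ·ΔZ = (0.678890)(0.928619)(178.4) + (0.678890)(-0.371034)(-614.9) + (-0.734240)(163.5) = 147.31 m.

ΔU = 147.3 m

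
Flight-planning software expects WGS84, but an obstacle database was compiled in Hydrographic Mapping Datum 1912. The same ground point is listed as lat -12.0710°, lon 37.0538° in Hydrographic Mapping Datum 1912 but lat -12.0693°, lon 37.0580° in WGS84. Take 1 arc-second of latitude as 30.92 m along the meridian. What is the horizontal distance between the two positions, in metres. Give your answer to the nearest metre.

495 m

Δφ = -12.0693° − -12.0710° = +0.0017°; Δλ = 37.0580° − 37.0538° = +0.0042°.
1° of latitude = 3600 × 30.92 = 111312 m.
ΔN = Δφ × 111312 = 189.2 m; ΔE = Δλ × 111312 × cos(-12.0710°) = +0.0042 × 111312 × 0.977889 = 457.2 m.
Distance = √(ΔE² + ΔN²) = √(457.2² + 189.2²) = 494.8 m.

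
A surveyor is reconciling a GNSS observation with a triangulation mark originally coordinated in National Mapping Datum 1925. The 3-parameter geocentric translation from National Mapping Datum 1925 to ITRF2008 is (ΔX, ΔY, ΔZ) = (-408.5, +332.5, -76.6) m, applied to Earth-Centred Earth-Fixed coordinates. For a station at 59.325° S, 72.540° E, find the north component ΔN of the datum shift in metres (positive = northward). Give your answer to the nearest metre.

At φ = -59.325°, λ = 72.540°: sin φ = -0.860075, cos φ = 0.510168, sin λ = 0.953927, cos λ = 0.300040.
ΔN = −sin φ cos λ·ΔX − sin φ sin λ·ΔY + cos φ·ΔZ = −(-0.860075)(0.300040)(-408.5) − (-0.860075)(0.953927)(332.5) + (0.510168)(-76.6) = 128.30 m.

ΔN = 128 m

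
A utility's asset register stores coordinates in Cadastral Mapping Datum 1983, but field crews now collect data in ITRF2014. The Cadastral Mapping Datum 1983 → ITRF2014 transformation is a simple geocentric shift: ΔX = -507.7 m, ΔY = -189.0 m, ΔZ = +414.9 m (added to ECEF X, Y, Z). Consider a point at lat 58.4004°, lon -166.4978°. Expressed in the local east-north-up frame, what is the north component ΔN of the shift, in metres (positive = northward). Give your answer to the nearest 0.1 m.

The local north axis is (−sin φ cos λ, −sin φ sin λ, cos φ), giving ΔN = -420.472 − 37.585 + 217.399 = -240.66 m.

ΔN = -240.7 m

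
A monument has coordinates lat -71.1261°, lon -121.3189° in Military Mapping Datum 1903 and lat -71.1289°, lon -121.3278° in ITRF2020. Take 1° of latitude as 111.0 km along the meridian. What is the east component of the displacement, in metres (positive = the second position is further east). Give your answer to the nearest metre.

ΔE = -320 m

Δφ = -71.1289° − -71.1261° = -0.0028°; Δλ = -121.3278° − -121.3189° = -0.0089°.
ΔN = Δφ × 111000 = -310.8 m; ΔE = Δλ × 111000 × cos(-71.1261°) = -0.0089 × 111000 × 0.323486 = -319.6 m.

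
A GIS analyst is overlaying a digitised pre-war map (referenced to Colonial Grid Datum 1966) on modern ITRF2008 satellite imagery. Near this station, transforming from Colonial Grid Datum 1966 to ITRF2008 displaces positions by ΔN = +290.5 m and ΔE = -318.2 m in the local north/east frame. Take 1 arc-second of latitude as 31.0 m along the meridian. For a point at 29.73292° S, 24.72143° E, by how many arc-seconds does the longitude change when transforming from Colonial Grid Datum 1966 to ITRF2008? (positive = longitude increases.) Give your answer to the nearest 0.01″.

Δλ = -11.82″

At latitude -29.73292°, cos φ = 0.868347.
1″ of longitude at this latitude = 31.00 × cos φ = 26.9187 m, so Δλ = -318.2 / 26.9187 = -11.821″.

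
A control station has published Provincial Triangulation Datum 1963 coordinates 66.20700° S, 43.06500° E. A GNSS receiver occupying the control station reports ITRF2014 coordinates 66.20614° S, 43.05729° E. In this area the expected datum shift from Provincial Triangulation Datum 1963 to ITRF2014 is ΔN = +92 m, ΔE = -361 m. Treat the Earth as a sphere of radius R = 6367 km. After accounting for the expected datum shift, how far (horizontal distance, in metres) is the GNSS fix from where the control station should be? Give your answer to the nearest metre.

Observed coordinate differences: Δφ = +0.00086°, Δλ = -0.00771°.
Converting to metres (1° lat = 111125 m, cos φ = 0.403434): observed ΔN = 95.6 m, observed ΔE = -345.7 m.
Subtracting the expected shift leaves a residual of 95.6 − (92) = 3.6 m north and -345.7 − (-361) = 15.3 m east.
Residual distance = √(3.6² + 15.3²) = 15.8 m.

16 m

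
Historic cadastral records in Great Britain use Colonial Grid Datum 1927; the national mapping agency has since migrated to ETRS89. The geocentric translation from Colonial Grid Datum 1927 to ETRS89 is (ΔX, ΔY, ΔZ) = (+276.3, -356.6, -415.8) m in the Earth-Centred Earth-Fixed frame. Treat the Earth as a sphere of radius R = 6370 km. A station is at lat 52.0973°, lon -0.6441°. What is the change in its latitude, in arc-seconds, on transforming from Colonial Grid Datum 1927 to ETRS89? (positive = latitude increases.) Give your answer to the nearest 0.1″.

sin φ = 0.789055, cos φ = 0.614322, sin λ = -0.011241, cos λ = 0.999937.
North component: ΔN = −sin φ cos λ·ΔX − sin φ sin λ·ΔY + cos φ·ΔZ = −(0.789055)(0.999937)(276.3) − (0.789055)(-0.011241)(-356.6) + (0.614322)(-415.8) = -476.60 m.
1° of latitude spans πR/180 = 111177 m, so Δφ = -476.60 / 111177 × 3600 = -15.433″.

Δφ = -15.4″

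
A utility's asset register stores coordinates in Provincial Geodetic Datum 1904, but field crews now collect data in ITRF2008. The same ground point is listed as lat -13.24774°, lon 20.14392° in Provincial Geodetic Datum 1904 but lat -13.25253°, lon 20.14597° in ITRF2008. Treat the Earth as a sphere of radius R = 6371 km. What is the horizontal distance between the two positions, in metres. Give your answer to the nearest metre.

Δφ = -13.25253° − -13.24774° = -0.00479°; Δλ = 20.14597° − 20.14392° = +0.00205°.
1° along a meridian = πR/180 = 111195 m.
ΔN = Δφ × 111195 = -532.6 m; ΔE = Δλ × 111195 × cos(-13.24774°) = +0.00205 × 111195 × 0.973388 = 221.9 m.
Distance = √(ΔE² + ΔN²) = √(221.9² + (-532.6)²) = 577.0 m.

577 m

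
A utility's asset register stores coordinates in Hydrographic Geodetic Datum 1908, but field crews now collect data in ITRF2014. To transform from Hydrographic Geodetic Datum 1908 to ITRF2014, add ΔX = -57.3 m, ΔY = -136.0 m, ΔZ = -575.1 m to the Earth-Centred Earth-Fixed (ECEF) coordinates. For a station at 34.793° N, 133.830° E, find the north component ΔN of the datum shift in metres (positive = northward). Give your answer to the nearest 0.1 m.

ΔN = -438.9 m

At φ = 34.793°, λ = 133.830°: sin φ = 0.570613, cos φ = 0.821219, sin λ = 0.721398, cos λ = -0.692521.
ΔN = −sin φ cos λ·ΔX − sin φ sin λ·ΔY + cos φ·ΔZ = −(0.570613)(-0.692521)(-57.3) − (0.570613)(0.721398)(-136.0) + (0.821219)(-575.1) = -438.94 m.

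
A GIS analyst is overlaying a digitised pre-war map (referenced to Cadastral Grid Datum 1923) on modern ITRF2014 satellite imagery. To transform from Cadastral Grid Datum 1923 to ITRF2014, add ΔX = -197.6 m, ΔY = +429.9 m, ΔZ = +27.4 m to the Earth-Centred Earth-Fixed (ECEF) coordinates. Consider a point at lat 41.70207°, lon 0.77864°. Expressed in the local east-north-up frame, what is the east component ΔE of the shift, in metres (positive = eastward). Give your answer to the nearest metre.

The local east axis at (φ, λ) is (−sin λ, cos λ, 0), so ΔE = −sin(0.77864°)·(-197.6) + cos(0.77864°)·429.9 = 432.55 m.

ΔE = 433 m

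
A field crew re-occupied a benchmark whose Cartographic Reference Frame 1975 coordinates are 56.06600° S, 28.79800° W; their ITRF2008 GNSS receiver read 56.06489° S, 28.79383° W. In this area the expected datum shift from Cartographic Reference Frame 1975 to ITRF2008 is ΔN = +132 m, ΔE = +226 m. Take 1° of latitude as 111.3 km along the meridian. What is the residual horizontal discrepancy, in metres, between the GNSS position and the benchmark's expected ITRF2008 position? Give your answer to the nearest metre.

Observed coordinate differences: Δφ = +0.00111°, Δλ = +0.00417°.
Converting to metres (1° lat = 111300 m, cos φ = 0.558238): observed ΔN = 123.5 m, observed ΔE = 259.1 m.
Subtracting the expected shift leaves a residual of 123.5 − (132) = -8.5 m north and 259.1 − (226) = 33.1 m east.
Residual distance = √((-8.5)² + 33.1²) = 34.2 m.

34 m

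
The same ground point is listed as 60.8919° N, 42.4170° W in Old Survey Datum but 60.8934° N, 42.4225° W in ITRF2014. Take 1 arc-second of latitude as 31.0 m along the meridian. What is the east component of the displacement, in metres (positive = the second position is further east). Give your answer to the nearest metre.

ΔE = -299 m

Δφ = 60.8934° − 60.8919° = +0.0015°; Δλ = -42.4225° − -42.4170° = -0.0055°.
1° of latitude = 3600 × 31.00 = 111600 m.
ΔN = Δφ × 111600 = 167.4 m; ΔE = Δλ × 111600 × cos(60.8919°) = -0.0055 × 111600 × 0.486459 = -298.6 m.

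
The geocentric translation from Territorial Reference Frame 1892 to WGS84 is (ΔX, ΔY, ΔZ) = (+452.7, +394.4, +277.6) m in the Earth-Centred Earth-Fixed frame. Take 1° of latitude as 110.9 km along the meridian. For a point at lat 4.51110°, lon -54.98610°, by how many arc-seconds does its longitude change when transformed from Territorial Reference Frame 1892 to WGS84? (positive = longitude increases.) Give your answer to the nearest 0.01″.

sin φ = 0.078652, cos φ = 0.996902, sin λ = -0.819013, cos λ = 0.573775.
East component: ΔE = −sin λ·ΔX + cos λ·ΔY = −(-0.819013)(452.7) + (0.573775)(394.4) = 597.06 m.
1° of latitude spans 110900 m; at latitude φ, 1° of longitude spans that × cos φ = 110556.4 m, so Δλ = 597.06 / 110556.4 × 3600 = 19.442″.

Δλ = 19.44″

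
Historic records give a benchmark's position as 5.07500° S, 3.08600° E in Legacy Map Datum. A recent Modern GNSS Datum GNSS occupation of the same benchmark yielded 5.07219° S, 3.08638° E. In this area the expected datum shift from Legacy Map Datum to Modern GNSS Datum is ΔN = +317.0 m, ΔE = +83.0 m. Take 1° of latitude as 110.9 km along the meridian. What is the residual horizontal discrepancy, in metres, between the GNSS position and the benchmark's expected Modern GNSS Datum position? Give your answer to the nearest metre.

Observed coordinate differences: Δφ = +0.00281°, Δλ = +0.00038°.
Converting to metres (1° lat = 110900 m, cos φ = 0.996080): observed ΔN = 311.6 m, observed ΔE = 42.0 m.
Subtracting the expected shift leaves a residual of 311.6 − (317.0) = -5.4 m north and 42.0 − (83.0) = -41.0 m east.
Residual distance = √((-5.4)² + (-41.0)²) = 41.4 m.

41 m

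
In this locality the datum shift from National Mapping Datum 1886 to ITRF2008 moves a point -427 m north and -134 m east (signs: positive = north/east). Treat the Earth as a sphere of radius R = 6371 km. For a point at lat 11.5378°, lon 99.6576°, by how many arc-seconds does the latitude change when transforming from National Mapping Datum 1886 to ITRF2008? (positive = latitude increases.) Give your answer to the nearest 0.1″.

Δφ = -13.8″

On a sphere of radius R, 1 rad of latitude = R, so Δφ = ΔN / R = -427.0 / 6371000 = -6.7022e-05 rad = -13.824″.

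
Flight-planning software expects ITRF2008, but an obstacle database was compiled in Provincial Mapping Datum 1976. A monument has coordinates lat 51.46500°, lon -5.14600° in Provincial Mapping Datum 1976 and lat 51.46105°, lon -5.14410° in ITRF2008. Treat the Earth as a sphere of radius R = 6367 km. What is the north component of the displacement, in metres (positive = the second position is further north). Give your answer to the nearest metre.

ΔN = -439 m

Δφ = 51.46105° − 51.46500° = -0.00395°; Δλ = -5.14410° − -5.14600° = +0.00190°.
1° along a meridian = πR/180 = 111125 m.
ΔN = Δφ × 111125 = -438.9 m; ΔE = Δλ × 111125 × cos(51.46500°) = +0.00190 × 111125 × 0.622993 = 131.5 m.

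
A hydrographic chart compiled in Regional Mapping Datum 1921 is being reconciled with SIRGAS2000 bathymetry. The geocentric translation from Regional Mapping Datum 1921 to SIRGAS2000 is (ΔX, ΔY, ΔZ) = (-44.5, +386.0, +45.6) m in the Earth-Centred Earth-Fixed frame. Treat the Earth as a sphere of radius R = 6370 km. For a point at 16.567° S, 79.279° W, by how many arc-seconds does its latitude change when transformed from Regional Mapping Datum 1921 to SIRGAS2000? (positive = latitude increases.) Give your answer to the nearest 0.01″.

sin φ = -0.285136, cos φ = 0.958487, sin λ = -0.982545, cos λ = 0.186027.
North component: ΔN = −sin φ cos λ·ΔX − sin φ sin λ·ΔY + cos φ·ΔZ = −(-0.285136)(0.186027)(-44.5) − (-0.285136)(-0.982545)(386.0) + (0.958487)(45.6) = -66.79 m.
1° of latitude spans πR/180 = 111177 m, so Δφ = -66.79 / 111177 × 3600 = -2.163″.

Δφ = -2.16″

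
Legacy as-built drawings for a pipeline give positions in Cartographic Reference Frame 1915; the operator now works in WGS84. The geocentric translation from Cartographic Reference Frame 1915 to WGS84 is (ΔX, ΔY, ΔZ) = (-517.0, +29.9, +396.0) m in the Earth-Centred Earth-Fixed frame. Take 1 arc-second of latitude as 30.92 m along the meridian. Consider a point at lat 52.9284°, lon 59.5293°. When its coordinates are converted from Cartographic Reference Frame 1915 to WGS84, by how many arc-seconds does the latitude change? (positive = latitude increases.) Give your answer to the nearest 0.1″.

Δφ = 13.8″

sin φ = 0.797883, cos φ = 0.602813, sin λ = 0.861889, cos λ = 0.507098.
North component: ΔN = −sin φ cos λ·ΔX − sin φ sin λ·ΔY + cos φ·ΔZ = −(0.797883)(0.507098)(-517.0) − (0.797883)(0.861889)(29.9) + (0.602813)(396.0) = 427.33 m.
1° of latitude spans 3600 × 30.92 = 111312 m, so Δφ = 427.33 / 111312 × 3600 = 13.821″.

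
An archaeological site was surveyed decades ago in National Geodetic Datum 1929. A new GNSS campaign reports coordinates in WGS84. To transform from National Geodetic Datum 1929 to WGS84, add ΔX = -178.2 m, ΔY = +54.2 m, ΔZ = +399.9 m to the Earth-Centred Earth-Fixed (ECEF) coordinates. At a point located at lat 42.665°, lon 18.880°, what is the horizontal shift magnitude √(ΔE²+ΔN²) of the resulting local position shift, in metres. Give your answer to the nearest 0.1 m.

The local east axis at (φ, λ) is (−sin λ, cos λ, 0), so ΔE = −sin(18.880°)·(-178.2) + cos(18.880°)·54.2 = 108.95 m.
The local north axis is (−sin φ cos λ, −sin φ sin λ, cos φ), giving ΔN = 114.271 − 11.886 + 294.058 = 396.44 m.
Horizontal magnitude = √(ΔE² + ΔN²) = √(108.95² + 396.44²) = 411.14 m.

411.1 m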